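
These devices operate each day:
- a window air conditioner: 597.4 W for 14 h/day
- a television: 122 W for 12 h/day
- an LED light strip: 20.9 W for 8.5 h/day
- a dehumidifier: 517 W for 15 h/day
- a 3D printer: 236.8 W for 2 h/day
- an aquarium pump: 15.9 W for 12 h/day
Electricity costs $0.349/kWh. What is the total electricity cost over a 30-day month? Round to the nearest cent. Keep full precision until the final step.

window air conditioner: 597.4 W × 14 h × 30 d = 250,908 Wh = 250.9 kWh
television: 122 W × 12 h × 30 d = 43,920 Wh = 43.92 kWh
LED light strip: 20.9 W × 8.5 h × 30 d = 5,329 Wh = 5.329 kWh
dehumidifier: 517 W × 15 h × 30 d = 232,650 Wh = 232.7 kWh
3D printer: 236.8 W × 2 h × 30 d = 14,208 Wh = 14.21 kWh
aquarium pump: 15.9 W × 12 h × 30 d = 5,724 Wh = 5.724 kWh
Total energy = 250.9 + 43.92 + 5.329 + 232.7 + 14.21 + 5.724 = 552.7 kWh
Cost = 552.7 kWh × $0.349 = $192.91

$192.91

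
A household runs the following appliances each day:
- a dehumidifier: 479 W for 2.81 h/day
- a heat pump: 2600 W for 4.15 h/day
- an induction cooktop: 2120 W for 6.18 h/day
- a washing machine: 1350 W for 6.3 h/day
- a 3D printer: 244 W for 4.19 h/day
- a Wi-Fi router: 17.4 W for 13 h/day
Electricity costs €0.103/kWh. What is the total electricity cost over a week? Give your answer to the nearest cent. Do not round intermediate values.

€25.23

dehumidifier: 479 W × 2.81 h × 7 d = 9,422 Wh = 9.422 kWh
heat pump: 2600 W × 4.15 h × 7 d = 75,530 Wh = 75.53 kWh
induction cooktop: 2120 W × 6.18 h × 7 d = 91,711 Wh = 91.71 kWh
washing machine: 1350 W × 6.3 h × 7 d = 59,535 Wh = 59.53 kWh
3D printer: 244 W × 4.19 h × 7 d = 7,157 Wh = 7.157 kWh
Wi-Fi router: 17.4 W × 13 h × 7 d = 1,583 Wh = 1.583 kWh
Total energy = 9.422 + 75.53 + 91.71 + 59.53 + 7.157 + 1.583 = 244.9 kWh
Cost = 244.9 kWh × €0.103 = €25.23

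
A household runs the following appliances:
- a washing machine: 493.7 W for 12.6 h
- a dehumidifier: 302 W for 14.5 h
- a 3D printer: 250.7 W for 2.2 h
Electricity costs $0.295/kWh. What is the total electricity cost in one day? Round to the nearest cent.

washing machine: 493.7 W × 12.6 h = 6,221 Wh = 6.221 kWh
dehumidifier: 302 W × 14.5 h = 4,379 Wh = 4.379 kWh
3D printer: 250.7 W × 2.2 h = 552 Wh = 0.5515 kWh
Total energy = 6.221 + 4.379 + 0.5515 = 11.15 kWh
Cost = 11.15 kWh × $0.295 = $3.29

$3.29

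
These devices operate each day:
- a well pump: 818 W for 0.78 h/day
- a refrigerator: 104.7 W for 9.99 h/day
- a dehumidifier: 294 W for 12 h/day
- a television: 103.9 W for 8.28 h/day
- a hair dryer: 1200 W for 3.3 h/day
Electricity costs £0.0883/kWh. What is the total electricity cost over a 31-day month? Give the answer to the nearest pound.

£27

well pump: 818 W × 0.78 h × 31 d = 19,779 Wh = 19.78 kWh
refrigerator: 104.7 W × 9.99 h × 31 d = 32,425 Wh = 32.42 kWh
dehumidifier: 294 W × 12 h × 31 d = 109,368 Wh = 109.4 kWh
television: 103.9 W × 8.28 h × 31 d = 26,669 Wh = 26.67 kWh
hair dryer: 1200 W × 3.3 h × 31 d = 122,760 Wh = 122.8 kWh
Total energy = 19.78 + 32.42 + 109.4 + 26.67 + 122.8 = 311 kWh
Cost = 311 kWh × £0.0883 = £27.46 ≈ £27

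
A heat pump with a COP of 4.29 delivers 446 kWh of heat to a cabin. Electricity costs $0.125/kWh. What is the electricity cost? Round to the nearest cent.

$13.00

Electrical input = 446 kWh / 4.29 = 104 kWh
Cost = 104 × $0.125/kWh = $13.00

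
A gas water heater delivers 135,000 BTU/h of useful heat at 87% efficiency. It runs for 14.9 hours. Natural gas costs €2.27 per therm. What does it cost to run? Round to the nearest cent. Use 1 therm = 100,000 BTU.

Heat delivered = 135,000 BTU/h × 14.9 h = 2,011,500 BTU
Gas input = 2,011,500 / 0.87 = 2,312,069 BTU
= 2,312,069 / 100,000 = 23.12 therm
Cost = 23.12 × €2.27/therm = €52.48

€52.48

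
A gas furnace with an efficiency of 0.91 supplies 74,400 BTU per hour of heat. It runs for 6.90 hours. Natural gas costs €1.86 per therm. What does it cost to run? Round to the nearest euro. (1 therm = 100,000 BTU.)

Heat delivered = 74,400 BTU/h × 6.90 h = 513,360 BTU
Gas input = 513,360 / 0.91 = 564,132 BTU
= 564,132 / 100,000 = 5.641 therm
Cost = 5.641 × €1.86/therm = €10.49 ≈ €10

€10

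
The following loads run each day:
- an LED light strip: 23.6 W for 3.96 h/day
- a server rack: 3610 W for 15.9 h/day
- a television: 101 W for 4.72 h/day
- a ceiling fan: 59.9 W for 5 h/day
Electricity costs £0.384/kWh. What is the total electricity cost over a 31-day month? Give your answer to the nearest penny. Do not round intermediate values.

LED light strip: 23.6 W × 3.96 h × 31 d = 2,897 Wh = 2.897 kWh
server rack: 3610 W × 15.9 h × 31 d = 1,779,369 Wh = 1,779 kWh
television: 101 W × 4.72 h × 31 d = 14,778 Wh = 14.78 kWh
ceiling fan: 59.9 W × 5 h × 31 d = 9,284 Wh = 9.284 kWh
Total energy = 2.897 + 1,779 + 14.78 + 9.284 = 1,806 kWh
Cost = 1,806 kWh × £0.384 = £693.63

£693.63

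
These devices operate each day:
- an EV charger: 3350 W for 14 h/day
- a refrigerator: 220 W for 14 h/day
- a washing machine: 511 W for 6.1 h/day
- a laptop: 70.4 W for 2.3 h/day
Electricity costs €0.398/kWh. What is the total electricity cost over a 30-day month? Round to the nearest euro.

€636

EV charger: 3350 W × 14 h × 30 d = 1,407,000 Wh = 1,407 kWh
refrigerator: 220 W × 14 h × 30 d = 92,400 Wh = 92.4 kWh
washing machine: 511 W × 6.1 h × 30 d = 93,513 Wh = 93.51 kWh
laptop: 70.4 W × 2.3 h × 30 d = 4,858 Wh = 4.858 kWh
Total energy = 1,407 + 92.4 + 93.51 + 4.858 = 1,598 kWh
Cost = 1,598 kWh × €0.398 = €635.91 ≈ €636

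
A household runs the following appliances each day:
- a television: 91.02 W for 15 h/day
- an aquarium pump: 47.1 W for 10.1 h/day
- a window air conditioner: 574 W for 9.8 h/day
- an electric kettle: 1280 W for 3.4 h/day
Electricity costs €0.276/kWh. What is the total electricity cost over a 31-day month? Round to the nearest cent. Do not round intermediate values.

€101.12

television: 91.02 W × 15 h × 31 d = 42,324 Wh = 42.32 kWh
aquarium pump: 47.1 W × 10.1 h × 31 d = 14,747 Wh = 14.75 kWh
window air conditioner: 574 W × 9.8 h × 31 d = 174,381 Wh = 174.4 kWh
electric kettle: 1280 W × 3.4 h × 31 d = 134,912 Wh = 134.9 kWh
Total energy = 42.32 + 14.75 + 174.4 + 134.9 = 366.4 kWh
Cost = 366.4 kWh × €0.276 = €101.12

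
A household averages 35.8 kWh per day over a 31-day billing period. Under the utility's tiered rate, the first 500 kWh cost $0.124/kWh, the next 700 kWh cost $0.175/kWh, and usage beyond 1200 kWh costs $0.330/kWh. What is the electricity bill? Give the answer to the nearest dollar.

Usage = 35.8 kWh/day × 31 days = 1109.8 kWh
First 500 kWh × $0.124 = $62.00
Next 609.8 kWh × $0.175 = $106.71
Remaining tier: 0 kWh (not reached)
Total = $168.71 ≈ $169

$169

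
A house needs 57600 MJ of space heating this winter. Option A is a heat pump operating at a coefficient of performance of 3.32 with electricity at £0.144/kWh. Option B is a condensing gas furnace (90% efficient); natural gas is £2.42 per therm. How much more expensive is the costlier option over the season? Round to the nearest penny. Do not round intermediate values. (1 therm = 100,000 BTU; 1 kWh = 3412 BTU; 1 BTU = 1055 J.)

£774.02

Heat load = 57600 MJ = 57,600,000,000 J / 1055 = 54,597,156 BTU
Gas: input = 54,597,156 / 0.90 = 60,663,507 BTU = 606.6 therm → 606.6 × £2.42 = £1,468.06
Heat pump: 54,597,156 BTU / 3412 = 16,000 kWh heat; / 3.32 = 4,820 kWh in → × £0.144 = £694.04
Difference = |£1,468.06 − £694.04| = £774.02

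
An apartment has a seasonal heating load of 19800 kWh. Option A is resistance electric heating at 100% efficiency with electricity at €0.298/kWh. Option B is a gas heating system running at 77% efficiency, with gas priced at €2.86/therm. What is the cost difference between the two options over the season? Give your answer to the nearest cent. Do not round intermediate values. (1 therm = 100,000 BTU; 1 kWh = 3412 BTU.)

€3391.12

Heat load = 19800 kWh × 3412 = 67,557,600 BTU
Gas: input = 67,557,600 / 0.77 = 87,737,143 BTU = 877.4 therm → 877.4 × €2.86 = €2,509.28
Electric: 67,557,600 BTU / 3412 = 19,800 kWh → × €0.298 = €5,900.40
Difference = |€2,509.28 − €5,900.40| = €3,391.12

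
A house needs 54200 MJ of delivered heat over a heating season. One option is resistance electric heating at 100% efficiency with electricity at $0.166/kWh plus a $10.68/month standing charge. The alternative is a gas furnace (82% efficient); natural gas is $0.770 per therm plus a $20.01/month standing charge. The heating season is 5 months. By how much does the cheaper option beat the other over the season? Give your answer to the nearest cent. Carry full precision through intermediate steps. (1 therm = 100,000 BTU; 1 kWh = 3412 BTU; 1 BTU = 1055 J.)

Heat load = 54200 MJ = 54,200,000,000 J / 1055 = 51,374,408 BTU
Gas: input = 51,374,408 / 0.82 = 62,651,717 BTU = 626.5 therm → 626.5 × $0.770 = $482.42; + 5 × $20.01 standing = $582.47
Electric: 51,374,408 BTU / 3412 = 15,060 kWh → × $0.166 = $2,499.46; + 5 × $10.68 standing = $2,552.86
Difference = |$582.47 − $2,552.86| = $1,970.39

$1970.39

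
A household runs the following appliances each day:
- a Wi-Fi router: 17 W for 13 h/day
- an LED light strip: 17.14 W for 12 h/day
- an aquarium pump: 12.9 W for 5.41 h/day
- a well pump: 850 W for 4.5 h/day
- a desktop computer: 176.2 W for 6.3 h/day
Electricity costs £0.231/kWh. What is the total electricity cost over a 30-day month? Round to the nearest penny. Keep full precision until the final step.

£37.64

Wi-Fi router: 17 W × 13 h × 30 d = 6,630 Wh = 6.63 kWh
LED light strip: 17.14 W × 12 h × 30 d = 6,170 Wh = 6.17 kWh
aquarium pump: 12.9 W × 5.41 h × 30 d = 2,094 Wh = 2.094 kWh
well pump: 850 W × 4.5 h × 30 d = 114,750 Wh = 114.8 kWh
desktop computer: 176.2 W × 6.3 h × 30 d = 33,302 Wh = 33.3 kWh
Total energy = 6.63 + 6.17 + 2.094 + 114.8 + 33.3 = 162.9 kWh
Cost = 162.9 kWh × £0.231 = £37.64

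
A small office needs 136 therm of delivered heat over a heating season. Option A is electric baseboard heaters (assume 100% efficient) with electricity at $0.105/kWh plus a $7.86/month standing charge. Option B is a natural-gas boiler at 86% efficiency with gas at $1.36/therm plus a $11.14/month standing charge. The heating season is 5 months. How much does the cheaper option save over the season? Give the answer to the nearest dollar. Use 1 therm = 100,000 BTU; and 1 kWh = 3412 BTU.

Heat load = 136 therm × 100,000 = 13,600,000 BTU
Gas: input = 13,600,000 / 0.86 = 15,813,953 BTU = 158.1 therm → 158.1 × $1.36 = $215.07; + 5 × $11.14 standing = $270.77
Electric: 13,600,000 BTU / 3412 = 3,986 kWh → × $0.105 = $418.52; + 5 × $7.86 standing = $457.82
Difference = |$270.77 − $457.82| = $187.05 ≈ $187

$187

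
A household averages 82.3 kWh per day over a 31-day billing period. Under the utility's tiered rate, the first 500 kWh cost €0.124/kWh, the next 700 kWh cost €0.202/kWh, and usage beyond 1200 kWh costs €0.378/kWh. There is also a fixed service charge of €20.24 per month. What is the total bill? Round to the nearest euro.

€734

Usage = 82.3 kWh/day × 31 days = 2551.3 kWh
First 500 kWh × €0.124 = €62.00
Next 700 kWh × €0.202 = €141.40
Remaining 1351.3 kWh × €0.378 = €510.79
Energy charge = €714.19; + service €20.24 = €734.43 ≈ €734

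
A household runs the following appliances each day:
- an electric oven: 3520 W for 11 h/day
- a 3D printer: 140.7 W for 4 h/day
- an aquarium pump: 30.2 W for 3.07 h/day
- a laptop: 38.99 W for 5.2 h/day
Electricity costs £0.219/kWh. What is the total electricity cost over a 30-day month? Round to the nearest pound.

electric oven: 3520 W × 11 h × 30 d = 1,161,600 Wh = 1,162 kWh
3D printer: 140.7 W × 4 h × 30 d = 16,884 Wh = 16.88 kWh
aquarium pump: 30.2 W × 3.07 h × 30 d = 2,781 Wh = 2.781 kWh
laptop: 38.99 W × 5.2 h × 30 d = 6,082 Wh = 6.082 kWh
Total energy = 1,162 + 16.88 + 2.781 + 6.082 = 1,187 kWh
Cost = 1,187 kWh × £0.219 = £260.03 ≈ £260

£260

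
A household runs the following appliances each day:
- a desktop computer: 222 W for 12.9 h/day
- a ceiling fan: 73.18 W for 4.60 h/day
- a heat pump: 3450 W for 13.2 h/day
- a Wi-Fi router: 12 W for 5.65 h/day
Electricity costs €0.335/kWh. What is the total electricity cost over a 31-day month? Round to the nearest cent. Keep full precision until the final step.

€506.87

desktop computer: 222 W × 12.9 h × 31 d = 88,778 Wh = 88.78 kWh
ceiling fan: 73.18 W × 4.60 h × 31 d = 10,435 Wh = 10.44 kWh
heat pump: 3450 W × 13.2 h × 31 d = 1,411,740 Wh = 1,412 kWh
Wi-Fi router: 12 W × 5.65 h × 31 d = 2,102 Wh = 2.102 kWh
Total energy = 88.78 + 10.44 + 1,412 + 2.102 = 1,513 kWh
Cost = 1,513 kWh × €0.335 = €506.87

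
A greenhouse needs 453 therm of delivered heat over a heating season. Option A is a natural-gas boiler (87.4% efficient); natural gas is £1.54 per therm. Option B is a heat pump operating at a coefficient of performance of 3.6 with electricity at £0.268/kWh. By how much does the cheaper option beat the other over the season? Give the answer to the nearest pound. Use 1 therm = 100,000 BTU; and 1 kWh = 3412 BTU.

£190

Heat load = 453 therm × 100,000 = 45,300,000 BTU
Gas: input = 45,300,000 / 0.874 = 51,830,664 BTU = 518.3 therm → 518.3 × £1.54 = £798.19
Heat pump: 45,300,000 BTU / 3412 = 13,280 kWh heat; / 3.6 = 3,688 kWh in → × £0.268 = £988.37
Difference = |£798.19 − £988.37| = £190.18 ≈ £190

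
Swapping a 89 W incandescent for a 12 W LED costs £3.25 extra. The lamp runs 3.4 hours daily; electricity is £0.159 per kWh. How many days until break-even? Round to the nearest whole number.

Power saved = 89 − 12 = 77 W
Daily energy saved = 77 W × 3.4 h = 261.8 Wh = 0.2618 kWh
Daily savings = 0.2618 × £0.159 = £0.0416
Payback = £3.25 / £0.0416 per day = 78.08 days

78 days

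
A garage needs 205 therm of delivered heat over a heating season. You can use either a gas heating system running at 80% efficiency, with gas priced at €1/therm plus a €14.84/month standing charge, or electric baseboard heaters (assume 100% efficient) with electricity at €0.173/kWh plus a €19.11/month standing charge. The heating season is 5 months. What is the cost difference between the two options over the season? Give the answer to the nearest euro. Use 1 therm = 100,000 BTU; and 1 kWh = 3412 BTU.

Heat load = 205 therm × 100,000 = 20,500,000 BTU
Gas: input = 20,500,000 / 0.80 = 25,625,000 BTU = 256.2 therm → 256.2 × €1 = €256.25; + 5 × €14.84 standing = €330.45
Electric: 20,500,000 BTU / 3412 = 6,008 kWh → × €0.173 = €1,039.42; + 5 × €19.11 standing = €1,134.97
Difference = |€330.45 − €1,134.97| = €804.52 ≈ €805

€805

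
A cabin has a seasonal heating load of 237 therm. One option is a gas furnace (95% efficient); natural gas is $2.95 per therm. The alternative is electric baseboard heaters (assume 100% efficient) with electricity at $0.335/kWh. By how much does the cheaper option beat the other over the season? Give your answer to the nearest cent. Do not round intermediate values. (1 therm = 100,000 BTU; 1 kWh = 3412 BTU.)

Heat load = 237 therm × 100,000 = 23,700,000 BTU
Gas: input = 23,700,000 / 0.95 = 24,947,368 BTU = 249.5 therm → 249.5 × $2.95 = $735.95
Electric: 23,700,000 BTU / 3412 = 6,946 kWh → × $0.335 = $2,326.93
Difference = |$735.95 − $2,326.93| = $1,590.99

$1590.99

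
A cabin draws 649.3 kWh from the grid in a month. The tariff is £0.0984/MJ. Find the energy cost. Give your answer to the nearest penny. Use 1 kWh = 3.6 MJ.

£230.01

649.3 kWh × (3.6 MJ/kWh) = 2,337 MJ
Cost = 2,337 MJ × £0.0984/MJ = £230.01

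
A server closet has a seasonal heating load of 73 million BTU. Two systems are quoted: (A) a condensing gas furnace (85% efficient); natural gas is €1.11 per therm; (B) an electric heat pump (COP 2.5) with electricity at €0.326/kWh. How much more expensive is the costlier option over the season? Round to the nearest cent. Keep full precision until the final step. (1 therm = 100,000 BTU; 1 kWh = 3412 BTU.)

€1836.62

Heat load = 73 × 10⁶ BTU = 73,000,000 BTU
Gas: input = 73,000,000 / 0.85 = 85,882,353 BTU = 858.8 therm → 858.8 × €1.11 = €953.29
Heat pump: 73,000,000 BTU / 3412 = 21,400 kWh heat; / 2.5 = 8,558 kWh in → × €0.326 = €2,789.92
Difference = |€953.29 − €2,789.92| = €1,836.62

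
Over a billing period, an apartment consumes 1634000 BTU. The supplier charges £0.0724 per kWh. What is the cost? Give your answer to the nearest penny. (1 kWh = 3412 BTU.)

£34.67

1634000 BTU × (0.00029308 kWh/BTU) = 478.9 kWh
Cost = 478.9 kWh × £0.0724/kWh = £34.67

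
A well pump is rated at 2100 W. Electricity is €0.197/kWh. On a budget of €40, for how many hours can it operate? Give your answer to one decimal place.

Energy budget = €40 / €0.197 per kWh = 203 kWh = 203,046 Wh
Runtime = 203,046 Wh / 2100 W = 96.69 h

96.7 h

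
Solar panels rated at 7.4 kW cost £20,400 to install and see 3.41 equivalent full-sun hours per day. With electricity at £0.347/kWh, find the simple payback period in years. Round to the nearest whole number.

6 years

Daily generation = 7.4 kW × 3.41 h = 25.23 kWh
Annual generation = 25.23 × 365 = 9210.4 kWh
Annual savings = 9210.4 × £0.347 = £3,196.01
Payback = £20,400 / £3,196.01 = 6.38 years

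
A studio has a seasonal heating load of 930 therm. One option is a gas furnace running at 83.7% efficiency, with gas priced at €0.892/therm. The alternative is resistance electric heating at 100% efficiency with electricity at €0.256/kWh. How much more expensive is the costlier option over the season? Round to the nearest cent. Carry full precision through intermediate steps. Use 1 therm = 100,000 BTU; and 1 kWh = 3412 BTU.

€5986.61

Heat load = 930 therm × 100,000 = 93,000,000 BTU
Gas: input = 93,000,000 / 0.837 = 111,111,111 BTU = 1,111 therm → 1,111 × €0.892 = €991.11
Electric: 93,000,000 BTU / 3412 = 27,260 kWh → × €0.256 = €6,977.73
Difference = |€991.11 − €6,977.73| = €5,986.61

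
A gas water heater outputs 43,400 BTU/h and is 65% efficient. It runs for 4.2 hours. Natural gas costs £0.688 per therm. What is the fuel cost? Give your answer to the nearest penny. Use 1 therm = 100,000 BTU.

Heat delivered = 43,400 BTU/h × 4.2 h = 182,280 BTU
Gas input = 182,280 / 0.650 = 280,431 BTU
= 280,431 / 100,000 = 2.804 therm
Cost = 2.804 × £0.688/therm = £1.93

£1.93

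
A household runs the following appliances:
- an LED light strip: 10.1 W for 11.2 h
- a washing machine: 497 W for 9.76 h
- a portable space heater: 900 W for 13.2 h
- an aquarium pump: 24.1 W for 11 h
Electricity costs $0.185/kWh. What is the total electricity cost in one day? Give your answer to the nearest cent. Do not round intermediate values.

$3.17

LED light strip: 10.1 W × 11.2 h = 113 Wh = 0.1131 kWh
washing machine: 497 W × 9.76 h = 4,851 Wh = 4.851 kWh
portable space heater: 900 W × 13.2 h = 11,880 Wh = 11.88 kWh
aquarium pump: 24.1 W × 11 h = 265 Wh = 0.2651 kWh
Total energy = 0.1131 + 4.851 + 11.88 + 0.2651 = 17.11 kWh
Cost = 17.11 kWh × $0.185 = $3.17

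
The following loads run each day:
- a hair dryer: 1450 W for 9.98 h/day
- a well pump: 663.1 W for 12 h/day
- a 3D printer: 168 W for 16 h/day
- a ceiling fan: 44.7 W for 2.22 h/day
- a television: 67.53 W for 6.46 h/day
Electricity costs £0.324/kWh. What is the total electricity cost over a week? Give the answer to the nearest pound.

hair dryer: 1450 W × 9.98 h × 7 d = 101,297 Wh = 101.3 kWh
well pump: 663.1 W × 12 h × 7 d = 55,700 Wh = 55.7 kWh
3D printer: 168 W × 16 h × 7 d = 18,816 Wh = 18.82 kWh
ceiling fan: 44.7 W × 2.22 h × 7 d = 695 Wh = 0.6946 kWh
television: 67.53 W × 6.46 h × 7 d = 3,054 Wh = 3.054 kWh
Total energy = 101.3 + 55.7 + 18.82 + 0.6946 + 3.054 = 179.6 kWh
Cost = 179.6 kWh × £0.324 = £58.18 ≈ £58

£58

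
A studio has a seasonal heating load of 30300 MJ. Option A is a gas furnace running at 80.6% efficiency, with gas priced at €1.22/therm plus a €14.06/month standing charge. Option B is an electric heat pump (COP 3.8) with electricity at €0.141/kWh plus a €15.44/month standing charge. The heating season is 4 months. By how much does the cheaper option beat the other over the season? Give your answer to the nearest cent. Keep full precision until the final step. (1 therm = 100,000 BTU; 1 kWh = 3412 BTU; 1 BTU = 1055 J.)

Heat load = 30300 MJ = 30,300,000,000 J / 1055 = 28,720,379 BTU
Gas: input = 28,720,379 / 0.806 = 35,633,225 BTU = 356.3 therm → 356.3 × €1.22 = €434.73; + 4 × €14.06 standing = €490.97
Heat pump: 28,720,379 BTU / 3412 = 8,417 kWh heat; / 3.8 = 2,215 kWh in → × €0.141 = €312.33; + 4 × €15.44 standing = €374.09
Difference = |€490.97 − €374.09| = €116.87

€116.87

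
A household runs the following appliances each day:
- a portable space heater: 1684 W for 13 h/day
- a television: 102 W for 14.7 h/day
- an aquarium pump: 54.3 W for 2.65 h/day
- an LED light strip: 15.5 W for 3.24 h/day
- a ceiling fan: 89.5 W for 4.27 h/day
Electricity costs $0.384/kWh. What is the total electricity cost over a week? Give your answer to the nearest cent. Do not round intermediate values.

portable space heater: 1684 W × 13 h × 7 d = 153,244 Wh = 153.2 kWh
television: 102 W × 14.7 h × 7 d = 10,496 Wh = 10.5 kWh
aquarium pump: 54.3 W × 2.65 h × 7 d = 1,007 Wh = 1.007 kWh
LED light strip: 15.5 W × 3.24 h × 7 d = 352 Wh = 0.3515 kWh
ceiling fan: 89.5 W × 4.27 h × 7 d = 2,675 Wh = 2.675 kWh
Total energy = 153.2 + 10.5 + 1.007 + 0.3515 + 2.675 = 167.8 kWh
Cost = 167.8 kWh × $0.384 = $64.43

$64.43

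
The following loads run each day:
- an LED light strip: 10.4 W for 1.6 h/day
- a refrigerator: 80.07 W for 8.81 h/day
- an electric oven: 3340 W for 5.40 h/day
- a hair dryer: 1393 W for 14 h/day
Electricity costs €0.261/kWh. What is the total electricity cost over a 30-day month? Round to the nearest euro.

LED light strip: 10.4 W × 1.6 h × 30 d = 499 Wh = 0.4992 kWh
refrigerator: 80.07 W × 8.81 h × 30 d = 21,163 Wh = 21.16 kWh
electric oven: 3340 W × 5.40 h × 30 d = 541,080 Wh = 541.1 kWh
hair dryer: 1393 W × 14 h × 30 d = 585,060 Wh = 585.1 kWh
Total energy = 0.4992 + 21.16 + 541.1 + 585.1 = 1,148 kWh
Cost = 1,148 kWh × €0.261 = €299.58 ≈ €300

€300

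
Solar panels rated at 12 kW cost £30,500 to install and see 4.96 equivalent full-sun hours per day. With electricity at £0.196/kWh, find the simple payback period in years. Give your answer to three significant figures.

Daily generation = 12 kW × 4.96 h = 59.52 kWh
Annual generation = 59.52 × 365 = 21725 kWh
Annual savings = 21725 × £0.196 = £4,258.06
Payback = £30,500 / £4,258.06 = 7.16 years

7.16 years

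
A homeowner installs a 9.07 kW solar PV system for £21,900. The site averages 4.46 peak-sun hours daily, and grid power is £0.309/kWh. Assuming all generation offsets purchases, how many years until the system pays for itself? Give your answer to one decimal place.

Daily generation = 9.07 kW × 4.46 h = 40.45 kWh
Annual generation = 40.45 × 365 = 14765 kWh
Annual savings = 14765 × £0.309 = £4,562.40
Payback = £21,900 / £4,562.40 = 4.8 years

4.8 years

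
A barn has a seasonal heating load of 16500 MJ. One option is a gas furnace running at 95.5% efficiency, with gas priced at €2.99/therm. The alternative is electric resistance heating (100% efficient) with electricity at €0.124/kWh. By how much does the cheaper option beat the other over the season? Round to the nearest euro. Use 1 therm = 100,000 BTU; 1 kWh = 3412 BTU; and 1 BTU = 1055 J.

Heat load = 16500 MJ = 16,500,000,000 J / 1055 = 15,639,810 BTU
Gas: input = 15,639,810 / 0.955 = 16,376,765 BTU = 163.8 therm → 163.8 × €2.99 = €489.67
Electric: 15,639,810 BTU / 3412 = 4,584 kWh → × €0.124 = €568.39
Difference = |€489.67 − €568.39| = €78.72 ≈ €79

€79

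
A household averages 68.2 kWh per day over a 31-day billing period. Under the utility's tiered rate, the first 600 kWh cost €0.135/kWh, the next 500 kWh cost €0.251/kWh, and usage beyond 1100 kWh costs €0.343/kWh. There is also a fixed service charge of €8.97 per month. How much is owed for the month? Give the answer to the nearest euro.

€563

Usage = 68.2 kWh/day × 31 days = 2114.2 kWh
First 600 kWh × €0.135 = €81.00
Next 500 kWh × €0.251 = €125.50
Remaining 1014.2 kWh × €0.343 = €347.87
Energy charge = €554.37; + service €8.97 = €563.34 ≈ €563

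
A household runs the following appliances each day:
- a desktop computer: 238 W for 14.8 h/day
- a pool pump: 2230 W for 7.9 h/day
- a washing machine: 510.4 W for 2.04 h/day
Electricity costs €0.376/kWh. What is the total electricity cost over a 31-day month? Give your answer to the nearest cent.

€258.54

desktop computer: 238 W × 14.8 h × 31 d = 109,194 Wh = 109.2 kWh
pool pump: 2230 W × 7.9 h × 31 d = 546,127 Wh = 546.1 kWh
washing machine: 510.4 W × 2.04 h × 31 d = 32,278 Wh = 32.28 kWh
Total energy = 109.2 + 546.1 + 32.28 = 687.6 kWh
Cost = 687.6 kWh × €0.376 = €258.54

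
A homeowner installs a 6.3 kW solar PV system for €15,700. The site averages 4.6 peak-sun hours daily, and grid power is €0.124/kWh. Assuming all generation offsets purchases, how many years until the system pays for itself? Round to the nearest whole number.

12 years

Daily generation = 6.3 kW × 4.6 h = 28.98 kWh
Annual generation = 28.98 × 365 = 10578 kWh
Annual savings = 10578 × €0.124 = €1,311.63
Payback = €15,700 / €1,311.63 = 12 years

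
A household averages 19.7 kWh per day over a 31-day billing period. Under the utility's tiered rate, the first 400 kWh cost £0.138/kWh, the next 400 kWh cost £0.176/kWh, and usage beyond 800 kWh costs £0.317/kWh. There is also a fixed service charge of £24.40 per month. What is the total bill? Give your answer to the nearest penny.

£116.68

Usage = 19.7 kWh/day × 31 days = 610.7 kWh
First 400 kWh × £0.138 = £55.20
Next 210.7 kWh × £0.176 = £37.08
Remaining tier: 0 kWh (not reached)
Energy charge = £92.28; + service £24.40 = £116.68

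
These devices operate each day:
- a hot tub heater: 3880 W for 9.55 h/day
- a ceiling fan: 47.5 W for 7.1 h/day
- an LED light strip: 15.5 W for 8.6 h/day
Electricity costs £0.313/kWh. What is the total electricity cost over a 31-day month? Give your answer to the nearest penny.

hot tub heater: 3880 W × 9.55 h × 31 d = 1,148,674 Wh = 1,149 kWh
ceiling fan: 47.5 W × 7.1 h × 31 d = 10,455 Wh = 10.45 kWh
LED light strip: 15.5 W × 8.6 h × 31 d = 4,132 Wh = 4.132 kWh
Total energy = 1,149 + 10.45 + 4.132 = 1,163 kWh
Cost = 1,163 kWh × £0.313 = £364.10

£364.10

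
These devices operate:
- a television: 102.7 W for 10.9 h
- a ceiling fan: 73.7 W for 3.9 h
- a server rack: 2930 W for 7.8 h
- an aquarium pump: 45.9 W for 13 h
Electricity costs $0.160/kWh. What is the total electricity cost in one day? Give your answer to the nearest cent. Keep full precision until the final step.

$3.98

television: 102.7 W × 10.9 h = 1,119 Wh = 1.119 kWh
ceiling fan: 73.7 W × 3.9 h = 287 Wh = 0.2874 kWh
server rack: 2930 W × 7.8 h = 22,854 Wh = 22.85 kWh
aquarium pump: 45.9 W × 13 h = 597 Wh = 0.5967 kWh
Total energy = 1.119 + 0.2874 + 22.85 + 0.5967 = 24.86 kWh
Cost = 24.86 kWh × $0.160 = $3.98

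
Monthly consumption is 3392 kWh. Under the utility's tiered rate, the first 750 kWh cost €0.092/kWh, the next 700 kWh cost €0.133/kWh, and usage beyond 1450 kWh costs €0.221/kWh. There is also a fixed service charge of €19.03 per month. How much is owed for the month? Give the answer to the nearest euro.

First 750 kWh × €0.092 = €69.00
Next 700 kWh × €0.133 = €93.10
Remaining 1942 kWh × €0.221 = €429.18
Energy charge = €591.28; + service €19.03 = €610.31 ≈ €610

€610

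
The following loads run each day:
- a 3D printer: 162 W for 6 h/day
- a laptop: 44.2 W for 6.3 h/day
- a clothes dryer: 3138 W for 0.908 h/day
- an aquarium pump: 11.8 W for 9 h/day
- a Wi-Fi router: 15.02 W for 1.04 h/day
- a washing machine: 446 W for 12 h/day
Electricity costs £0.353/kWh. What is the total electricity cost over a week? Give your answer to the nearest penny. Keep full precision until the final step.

3D printer: 162 W × 6 h × 7 d = 6,804 Wh = 6.804 kWh
laptop: 44.2 W × 6.3 h × 7 d = 1,949 Wh = 1.949 kWh
clothes dryer: 3138 W × 0.908 h × 7 d = 19,945 Wh = 19.95 kWh
aquarium pump: 11.8 W × 9 h × 7 d = 743 Wh = 0.7434 kWh
Wi-Fi router: 15.02 W × 1.04 h × 7 d = 109 Wh = 0.1093 kWh
washing machine: 446 W × 12 h × 7 d = 37,464 Wh = 37.46 kWh
Total energy = 6.804 + 1.949 + 19.95 + 0.7434 + 0.1093 + 37.46 = 67.02 kWh
Cost = 67.02 kWh × £0.353 = £23.66

£23.66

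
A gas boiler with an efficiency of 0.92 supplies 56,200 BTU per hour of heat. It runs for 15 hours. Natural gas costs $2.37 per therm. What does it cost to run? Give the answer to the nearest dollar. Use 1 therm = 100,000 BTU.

Heat delivered = 56,200 BTU/h × 15 h = 843,000 BTU
Gas input = 843,000 / 0.92 = 916,304 BTU
= 916,304 / 100,000 = 9.163 therm
Cost = 9.163 × $2.37/therm = $21.72 ≈ $22

$22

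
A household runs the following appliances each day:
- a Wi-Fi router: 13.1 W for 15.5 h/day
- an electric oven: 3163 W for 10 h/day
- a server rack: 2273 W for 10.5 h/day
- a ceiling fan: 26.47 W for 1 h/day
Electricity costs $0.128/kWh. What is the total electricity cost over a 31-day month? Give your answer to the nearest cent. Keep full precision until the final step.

$221.12

Wi-Fi router: 13.1 W × 15.5 h × 31 d = 6,295 Wh = 6.295 kWh
electric oven: 3163 W × 10 h × 31 d = 980,530 Wh = 980.5 kWh
server rack: 2273 W × 10.5 h × 31 d = 739,862 Wh = 739.9 kWh
ceiling fan: 26.47 W × 1 h × 31 d = 821 Wh = 0.8206 kWh
Total energy = 6.295 + 980.5 + 739.9 + 0.8206 = 1,728 kWh
Cost = 1,728 kWh × $0.128 = $221.12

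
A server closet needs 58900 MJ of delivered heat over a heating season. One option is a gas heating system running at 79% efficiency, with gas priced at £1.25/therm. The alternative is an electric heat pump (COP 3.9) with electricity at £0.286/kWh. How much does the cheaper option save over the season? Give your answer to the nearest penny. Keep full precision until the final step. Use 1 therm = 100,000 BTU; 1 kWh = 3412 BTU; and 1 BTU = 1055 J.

Heat load = 58900 MJ = 58,900,000,000 J / 1055 = 55,829,384 BTU
Gas: input = 55,829,384 / 0.79 = 70,670,106 BTU = 706.7 therm → 706.7 × £1.25 = £883.38
Heat pump: 55,829,384 BTU / 3412 = 16,360 kWh heat; / 3.9 = 4,196 kWh in → × £0.286 = £1,199.93
Difference = |£883.38 − £1,199.93| = £316.55

£316.55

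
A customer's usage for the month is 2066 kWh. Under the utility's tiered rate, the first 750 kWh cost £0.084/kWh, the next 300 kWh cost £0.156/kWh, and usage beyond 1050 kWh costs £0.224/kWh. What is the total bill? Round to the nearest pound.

First 750 kWh × £0.084 = £63.00
Next 300 kWh × £0.156 = £46.80
Remaining 1016 kWh × £0.224 = £227.58
Total = £337.38 ≈ £337

£337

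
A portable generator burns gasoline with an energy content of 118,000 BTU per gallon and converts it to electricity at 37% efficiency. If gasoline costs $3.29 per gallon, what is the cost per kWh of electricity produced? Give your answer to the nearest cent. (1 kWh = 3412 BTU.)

$0.26

Electrical output per gallon = 118,000 BTU × 0.37 / 3412 BTU/kWh = 12.8 kWh
Cost per kWh = $3.29 / 12.8 kWh = $0.257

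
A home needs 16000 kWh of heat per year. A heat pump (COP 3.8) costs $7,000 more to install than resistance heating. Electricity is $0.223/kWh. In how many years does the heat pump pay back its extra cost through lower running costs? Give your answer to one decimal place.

Resistance: 16000 kWh × $0.223 = $3,568.00/yr
Heat pump: 16000 / 3.8 = 4211 kWh in → × $0.223 = $938.95/yr
Annual savings = $2,629.05
Payback = $7,000 / $2,629.05 = 2.66 years

2.7 years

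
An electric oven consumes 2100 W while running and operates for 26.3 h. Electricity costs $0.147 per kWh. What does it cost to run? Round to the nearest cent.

$8.12

Energy = 2100 W × 26.3 h = 55,230 Wh = 55.23 kWh
Cost = 55.23 kWh × $0.147/kWh = $8.12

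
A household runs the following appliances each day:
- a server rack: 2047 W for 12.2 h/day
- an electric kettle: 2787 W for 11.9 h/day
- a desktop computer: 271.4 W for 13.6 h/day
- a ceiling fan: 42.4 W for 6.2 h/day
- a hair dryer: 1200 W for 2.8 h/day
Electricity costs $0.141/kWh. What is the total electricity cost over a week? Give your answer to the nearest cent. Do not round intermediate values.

server rack: 2047 W × 12.2 h × 7 d = 174,814 Wh = 174.8 kWh
electric kettle: 2787 W × 11.9 h × 7 d = 232,157 Wh = 232.2 kWh
desktop computer: 271.4 W × 13.6 h × 7 d = 25,837 Wh = 25.84 kWh
ceiling fan: 42.4 W × 6.2 h × 7 d = 1,840 Wh = 1.84 kWh
hair dryer: 1200 W × 2.8 h × 7 d = 23,520 Wh = 23.52 kWh
Total energy = 174.8 + 232.2 + 25.84 + 1.84 + 23.52 = 458.2 kWh
Cost = 458.2 kWh × $0.141 = $64.60

$64.60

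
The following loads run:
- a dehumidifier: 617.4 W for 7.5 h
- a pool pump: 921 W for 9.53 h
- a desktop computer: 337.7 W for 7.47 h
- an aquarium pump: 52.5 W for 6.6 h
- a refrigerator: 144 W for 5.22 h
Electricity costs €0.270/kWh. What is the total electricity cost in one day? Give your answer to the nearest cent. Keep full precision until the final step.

dehumidifier: 617.4 W × 7.5 h = 4,630 Wh = 4.63 kWh
pool pump: 921 W × 9.53 h = 8,777 Wh = 8.777 kWh
desktop computer: 337.7 W × 7.47 h = 2,523 Wh = 2.523 kWh
aquarium pump: 52.5 W × 6.6 h = 346 Wh = 0.3465 kWh
refrigerator: 144 W × 5.22 h = 752 Wh = 0.7517 kWh
Total energy = 4.63 + 8.777 + 2.523 + 0.3465 + 0.7517 = 17.03 kWh
Cost = 17.03 kWh × €0.270 = €4.60

€4.60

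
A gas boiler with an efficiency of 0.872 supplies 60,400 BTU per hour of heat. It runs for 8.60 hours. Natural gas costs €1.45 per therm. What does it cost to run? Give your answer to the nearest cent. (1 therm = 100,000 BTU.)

Heat delivered = 60,400 BTU/h × 8.60 h = 519,440 BTU
Gas input = 519,440 / 0.872 = 595,688 BTU
= 595,688 / 100,000 = 5.957 therm
Cost = 5.957 × €1.45/therm = €8.64

€8.64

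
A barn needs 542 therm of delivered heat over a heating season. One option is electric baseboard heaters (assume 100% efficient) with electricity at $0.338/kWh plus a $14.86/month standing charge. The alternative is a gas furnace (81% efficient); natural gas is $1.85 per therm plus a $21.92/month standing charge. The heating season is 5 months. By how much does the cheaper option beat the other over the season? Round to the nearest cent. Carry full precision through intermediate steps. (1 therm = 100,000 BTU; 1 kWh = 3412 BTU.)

Heat load = 542 therm × 100,000 = 54,200,000 BTU
Gas: input = 54,200,000 / 0.81 = 66,913,580 BTU = 669.1 therm → 669.1 × $1.85 = $1,237.90; + 5 × $21.92 standing = $1,347.50
Electric: 54,200,000 BTU / 3412 = 15,890 kWh → × $0.338 = $5,369.17; + 5 × $14.86 standing = $5,443.47
Difference = |$1,347.50 − $5,443.47| = $4,095.97

$4095.97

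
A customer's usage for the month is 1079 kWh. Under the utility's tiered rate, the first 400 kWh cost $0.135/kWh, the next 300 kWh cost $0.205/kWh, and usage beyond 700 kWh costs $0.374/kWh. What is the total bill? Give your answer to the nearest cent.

First 400 kWh × $0.135 = $54.00
Next 300 kWh × $0.205 = $61.50
Remaining 379 kWh × $0.374 = $141.75
Total = $257.25

$257.25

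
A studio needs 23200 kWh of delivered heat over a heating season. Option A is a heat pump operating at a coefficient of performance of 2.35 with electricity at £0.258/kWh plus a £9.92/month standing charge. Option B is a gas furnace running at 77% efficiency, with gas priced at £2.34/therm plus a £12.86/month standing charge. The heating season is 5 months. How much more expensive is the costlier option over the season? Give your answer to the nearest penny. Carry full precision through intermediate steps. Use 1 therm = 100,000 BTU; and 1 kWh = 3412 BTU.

Heat load = 23200 kWh × 3412 = 79,158,400 BTU
Gas: input = 79,158,400 / 0.77 = 102,803,117 BTU = 1,028 therm → 1,028 × £2.34 = £2,405.59; + 5 × £12.86 standing = £2,469.89
Heat pump: 79,158,400 BTU / 3412 = 23,200 kWh heat; / 2.35 = 9,872 kWh in → × £0.258 = £2,547.06; + 5 × £9.92 standing = £2,596.66
Difference = |£2,469.89 − £2,596.66| = £126.77

£126.77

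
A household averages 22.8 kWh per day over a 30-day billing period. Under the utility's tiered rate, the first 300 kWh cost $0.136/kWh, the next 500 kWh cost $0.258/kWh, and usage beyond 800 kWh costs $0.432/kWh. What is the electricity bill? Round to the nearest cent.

$139.87

Usage = 22.8 kWh/day × 30 days = 684 kWh
First 300 kWh × $0.136 = $40.80
Next 384 kWh × $0.258 = $99.07
Remaining tier: 0 kWh (not reached)
Total = $139.87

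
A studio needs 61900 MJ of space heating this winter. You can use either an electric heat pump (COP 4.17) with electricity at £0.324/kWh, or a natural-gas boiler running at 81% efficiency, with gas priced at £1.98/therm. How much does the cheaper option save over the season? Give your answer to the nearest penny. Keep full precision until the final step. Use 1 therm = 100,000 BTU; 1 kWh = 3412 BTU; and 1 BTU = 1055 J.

£98.13

Heat load = 61900 MJ = 61,900,000,000 J / 1055 = 58,672,986 BTU
Gas: input = 58,672,986 / 0.81 = 72,435,785 BTU = 724.4 therm → 724.4 × £1.98 = £1,434.23
Heat pump: 58,672,986 BTU / 3412 = 17,200 kWh heat; / 4.17 = 4,124 kWh in → × £0.324 = £1,336.10
Difference = |£1,434.23 − £1,336.10| = £98.13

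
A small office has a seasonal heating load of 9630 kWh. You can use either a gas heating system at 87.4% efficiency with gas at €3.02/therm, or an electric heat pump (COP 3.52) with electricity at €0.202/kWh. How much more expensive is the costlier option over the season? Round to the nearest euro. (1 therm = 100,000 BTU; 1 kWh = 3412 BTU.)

€583

Heat load = 9630 kWh × 3412 = 32,857,560 BTU
Gas: input = 32,857,560 / 0.874 = 37,594,462 BTU = 375.9 therm → 375.9 × €3.02 = €1,135.35
Heat pump: 32,857,560 BTU / 3412 = 9,630 kWh heat; / 3.52 = 2,736 kWh in → × €0.202 = €552.63
Difference = |€1,135.35 − €552.63| = €582.72 ≈ €583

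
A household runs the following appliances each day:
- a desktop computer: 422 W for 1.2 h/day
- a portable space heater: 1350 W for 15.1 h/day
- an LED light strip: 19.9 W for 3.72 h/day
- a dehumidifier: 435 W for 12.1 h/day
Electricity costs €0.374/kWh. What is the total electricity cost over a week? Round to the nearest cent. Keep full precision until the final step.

€68.67

desktop computer: 422 W × 1.2 h × 7 d = 3,545 Wh = 3.545 kWh
portable space heater: 1350 W × 15.1 h × 7 d = 142,695 Wh = 142.7 kWh
LED light strip: 19.9 W × 3.72 h × 7 d = 518 Wh = 0.5182 kWh
dehumidifier: 435 W × 12.1 h × 7 d = 36,844 Wh = 36.84 kWh
Total energy = 3.545 + 142.7 + 0.5182 + 36.84 = 183.6 kWh
Cost = 183.6 kWh × €0.374 = €68.67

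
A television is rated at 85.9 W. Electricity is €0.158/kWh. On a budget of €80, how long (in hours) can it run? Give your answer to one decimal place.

5894.4 h

Energy budget = €80 / €0.158 per kWh = 506.3 kWh = 506,329 Wh
Runtime = 506,329 Wh / 85.9 W = 5,894 h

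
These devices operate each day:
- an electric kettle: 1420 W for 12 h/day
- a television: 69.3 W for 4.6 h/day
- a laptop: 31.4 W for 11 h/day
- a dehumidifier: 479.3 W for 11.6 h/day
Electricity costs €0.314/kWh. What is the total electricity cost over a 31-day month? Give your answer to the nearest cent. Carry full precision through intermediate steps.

€226.45

electric kettle: 1420 W × 12 h × 31 d = 528,240 Wh = 528.2 kWh
television: 69.3 W × 4.6 h × 31 d = 9,882 Wh = 9.882 kWh
laptop: 31.4 W × 11 h × 31 d = 10,707 Wh = 10.71 kWh
dehumidifier: 479.3 W × 11.6 h × 31 d = 172,356 Wh = 172.4 kWh
Total energy = 528.2 + 9.882 + 10.71 + 172.4 = 721.2 kWh
Cost = 721.2 kWh × €0.314 = €226.45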